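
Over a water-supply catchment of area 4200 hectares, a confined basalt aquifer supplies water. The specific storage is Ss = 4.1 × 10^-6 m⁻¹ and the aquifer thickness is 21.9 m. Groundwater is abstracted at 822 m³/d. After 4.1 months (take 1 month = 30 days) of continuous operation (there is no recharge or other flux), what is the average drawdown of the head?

S = Ss × b = 4.1 × 10^-6 m⁻¹ × 21.9 m = 8.979 × 10^-5
A = 4200 hectares = 4.2 × 10^7 m²
t = 4.1 months = 123 d
ΔV = Q × t = 822 m³/d × 123 d = 1.011 × 10^5 m³
Δh = ΔV / (S × A) = 1.011 × 10^5 / (8.979 × 10^-5 × 4.2 × 10^7) = 26.81 m

Δh ≈ 26.8 m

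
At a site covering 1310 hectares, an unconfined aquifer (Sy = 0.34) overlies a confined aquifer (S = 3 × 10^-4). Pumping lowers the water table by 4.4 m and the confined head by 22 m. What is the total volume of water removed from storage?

A = 1310 hectares = 1.31 × 10^7 m²
Unconfined: ΔV_u = Sy × A × Δh_u = 0.34 × 1.31 × 10^7 × 4.4 = 1.96 × 10^7 m³
Confined: ΔV_c = S × A × Δh_c = 3 × 10^-4 × 1.31 × 10^7 × 22 = 86460 m³
Total ΔV = 1.96 × 10^7 + 86460 = 1.968 × 10^7 m³

ΔV ≈ 1.97 × 10^7 m³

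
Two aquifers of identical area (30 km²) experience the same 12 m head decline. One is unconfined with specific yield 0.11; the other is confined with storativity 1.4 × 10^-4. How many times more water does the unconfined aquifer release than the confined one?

ΔV_u / ΔV_c ≈ 786

A = 30 km² = 3 × 10^7 m²
Unconfined: ΔV_u = Sy × A × Δh = 0.11 × 3 × 10^7 × 12 = 3.96 × 10^7 m³
Confined: ΔV_c = S × A × Δh = 1.4 × 10^-4 × 3 × 10^7 × 12 = 50400 m³
Ratio = ΔV_u / ΔV_c = Sy / S = 0.11 / 1.4 × 10^-4 = 785.7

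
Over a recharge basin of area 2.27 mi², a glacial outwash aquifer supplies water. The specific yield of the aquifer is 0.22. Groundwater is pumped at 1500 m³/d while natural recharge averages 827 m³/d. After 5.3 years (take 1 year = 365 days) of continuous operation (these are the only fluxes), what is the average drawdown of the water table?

Δh ≈ 1.01 m

A = 2.27 mi² = 5.879 × 10^6 m²
Net abstraction = 1500 − 827 = 673 m³/d
t = 5.3 years = 1934 d
ΔV = Q × t = 673 m³/d × 1934 d = 1.302 × 10^6 m³
Δh = ΔV / (Sy × A) = 1.302 × 10^6 / (0.22 × 5.879 × 10^6) = 1.007 m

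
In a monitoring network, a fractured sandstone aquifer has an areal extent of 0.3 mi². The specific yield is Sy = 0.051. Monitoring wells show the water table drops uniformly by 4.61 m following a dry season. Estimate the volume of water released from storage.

ΔV ≈ 1.83 × 10^5 m³

A = 0.3 mi² = 7.77 × 10^5 m²
ΔV = Sy × A × Δh = 0.051 × 7.77 × 10^5 m² × 4.61 m = 1.827 × 10^5 m³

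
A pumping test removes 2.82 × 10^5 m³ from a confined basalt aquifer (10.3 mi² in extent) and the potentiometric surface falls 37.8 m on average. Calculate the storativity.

A = 10.3 mi² = 2.668 × 10^7 m²
S = ΔV / (A × Δh) = 2.82 × 10^5 m³ / (2.668 × 10^7 m² × 37.8 m) = 2.797 × 10^-4

S ≈ 2.8 × 10^-4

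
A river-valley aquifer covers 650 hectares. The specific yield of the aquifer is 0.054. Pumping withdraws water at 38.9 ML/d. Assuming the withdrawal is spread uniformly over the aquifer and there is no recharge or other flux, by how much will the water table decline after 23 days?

A = 650 hectares = 6.5 × 10^6 m²
Q = 38.9 ML/d = 38900 m³/d
ΔV = Q × t = 38900 m³/d × 23 d = 8.947 × 10^5 m³
Δh = ΔV / (Sy × A) = 8.947 × 10^5 / (0.054 × 6.5 × 10^6) = 2.549 m

Δh ≈ 2.55 m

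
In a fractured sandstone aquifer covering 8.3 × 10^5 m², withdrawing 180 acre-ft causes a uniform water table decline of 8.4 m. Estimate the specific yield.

Sy ≈ 0.032

ΔV = 180 acre-ft = 2.22 × 10^5 m³
Sy = ΔV / (A × Δh) = 2.22 × 10^5 m³ / (8.3 × 10^5 m² × 8.4 m) = 0.03185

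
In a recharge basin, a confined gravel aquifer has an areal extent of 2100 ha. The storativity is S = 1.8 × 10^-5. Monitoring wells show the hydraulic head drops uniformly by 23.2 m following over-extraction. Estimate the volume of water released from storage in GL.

ΔV ≈ 0.00877 GL

A = 2100 ha = 2.1 × 10^7 m²
ΔV = S × A × Δh = 1.8 × 10^-5 × 2.1 × 10^7 m² × 23.2 m = 8770 m³
ΔV = 8770 m³ = 0.00877 GL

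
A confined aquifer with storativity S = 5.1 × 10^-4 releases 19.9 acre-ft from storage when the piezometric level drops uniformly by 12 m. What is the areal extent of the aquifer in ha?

ΔV = 19.9 acre-ft = 24550 m³
A = ΔV / (S × Δh) = 24550 / (5.1 × 10^-4 × 12) = 4.011 × 10^6 m²
A = 4.011 × 10^6 m² = 401.1 ha

A ≈ 401 ha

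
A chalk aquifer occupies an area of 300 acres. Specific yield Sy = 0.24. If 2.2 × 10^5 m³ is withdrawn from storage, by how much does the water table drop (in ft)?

Δh ≈ 2.48 ft

A = 300 acres = 1.214 × 10^6 m²
Δh = ΔV / (Sy × A) = 2.2 × 10^5 m³ / (0.24 × 1.214 × 10^6 m²) = 0.755 m
Δh = 0.755 m = 2.477 ft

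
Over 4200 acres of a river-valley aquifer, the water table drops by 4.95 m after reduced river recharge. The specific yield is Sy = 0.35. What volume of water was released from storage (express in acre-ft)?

A = 4200 acres = 1.7 × 10^7 m²
ΔV = Sy × A × Δh = 0.35 × 1.7 × 10^7 m² × 4.95 m = 2.945 × 10^7 m³
ΔV = 2.945 × 10^7 m³ = 23870 acre-ft

ΔV ≈ 23900 acre-ft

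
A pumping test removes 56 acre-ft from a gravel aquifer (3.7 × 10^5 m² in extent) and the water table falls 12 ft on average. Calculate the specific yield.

Sy ≈ 0.051

Δh = 12 ft = 3.658 m
ΔV = 56 acre-ft = 69070 m³
Sy = ΔV / (A × Δh) = 69070 m³ / (3.7 × 10^5 m² × 3.658 m) = 0.05104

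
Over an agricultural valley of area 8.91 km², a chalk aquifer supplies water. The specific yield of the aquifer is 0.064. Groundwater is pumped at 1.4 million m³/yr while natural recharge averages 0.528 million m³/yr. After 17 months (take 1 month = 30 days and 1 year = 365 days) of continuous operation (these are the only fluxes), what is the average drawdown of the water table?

A = 8.91 km² = 8.91 × 10^6 m²
Net abstraction = 1.4 − 0.528 = 0.872 million m³/yr
Q_net = 0.872 million m³/yr = 2389 m³/d
t = 17 months = 510 d
ΔV = Q × t = 2389 m³/d × 510 d = 1.218 × 10^6 m³
Δh = ΔV / (Sy × A) = 1.218 × 10^6 / (0.064 × 8.91 × 10^6) = 2.137 m

Δh ≈ 2.14 m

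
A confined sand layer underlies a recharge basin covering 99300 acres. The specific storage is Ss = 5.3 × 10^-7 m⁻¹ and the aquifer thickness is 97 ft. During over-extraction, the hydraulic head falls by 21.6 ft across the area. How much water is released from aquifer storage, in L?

ΔV ≈ 4.15 × 10^7 L

b = 97 ft = 29.57 m
S = Ss × b = 5.3 × 10^-7 m⁻¹ × 29.57 m = 1.567 × 10^-5
A = 99300 acres = 4.019 × 10^8 m²
Δh = 21.6 ft = 6.584 m
ΔV = S × A × Δh = 1.567 × 10^-5 × 4.019 × 10^8 m² × 6.584 m = 41460 m³
ΔV = 41460 m³ = 4.146 × 10^7 L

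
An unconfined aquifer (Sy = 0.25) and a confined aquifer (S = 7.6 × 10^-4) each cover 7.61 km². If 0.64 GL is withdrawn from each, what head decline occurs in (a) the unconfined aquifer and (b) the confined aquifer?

Δh_u ≈ 0.336 m; Δh_c ≈ 111 m

A = 7.61 km² = 7.61 × 10^6 m²
ΔV = 0.64 GL = 6.4 × 10^5 m³
Unconfined: Δh_u = ΔV/(Sy·A) = 6.4 × 10^5/(0.25 × 7.61 × 10^6) = 0.3364 m
Confined: Δh_c = ΔV/(S·A) = 6.4 × 10^5/(7.6 × 10^-4 × 7.61 × 10^6) = 110.7 m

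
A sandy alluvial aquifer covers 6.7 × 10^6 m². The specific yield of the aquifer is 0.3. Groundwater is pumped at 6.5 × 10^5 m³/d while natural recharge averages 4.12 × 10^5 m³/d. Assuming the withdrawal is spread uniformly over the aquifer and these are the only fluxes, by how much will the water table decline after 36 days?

Net abstraction = 6.5 × 10^5 − 4.12 × 10^5 = 2.38 × 10^5 m³/d
ΔV = Q × t = 2.38 × 10^5 m³/d × 36 d = 8.568 × 10^6 m³
Δh = ΔV / (Sy × A) = 8.568 × 10^6 / (0.3 × 6.7 × 10^6) = 4.263 m

Δh ≈ 4.26 m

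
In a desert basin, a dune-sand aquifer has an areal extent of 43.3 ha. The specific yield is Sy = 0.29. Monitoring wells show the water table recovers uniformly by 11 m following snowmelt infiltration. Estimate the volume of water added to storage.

A = 43.3 ha = 4.33 × 10^5 m²
ΔV = Sy × A × Δh = 0.29 × 4.33 × 10^5 m² × 11 m = 1.381 × 10^6 m³

ΔV ≈ 1.38 × 10^6 m³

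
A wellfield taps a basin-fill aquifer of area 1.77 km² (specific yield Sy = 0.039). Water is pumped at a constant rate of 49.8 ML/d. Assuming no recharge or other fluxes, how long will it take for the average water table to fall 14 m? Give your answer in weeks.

t ≈ 2.77 weeks

A = 1.77 km² = 1.77 × 10^6 m²
ΔV = Sy × A × Δh = 0.039 × 1.77 × 10^6 × 14 = 9.664 × 10^5 m³
Q = 49.8 ML/d = 49800 m³/d
t = ΔV / Q = 9.664 × 10^5 m³ / 49800 m³/d = 19.41 d
t = 19.41 d ≈ 2.772 weeks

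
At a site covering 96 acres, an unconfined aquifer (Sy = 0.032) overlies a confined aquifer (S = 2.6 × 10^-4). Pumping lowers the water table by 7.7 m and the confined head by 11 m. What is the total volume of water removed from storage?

A = 96 acres = 3.885 × 10^5 m²
Unconfined: ΔV_u = Sy × A × Δh_u = 0.032 × 3.885 × 10^5 × 7.7 = 95730 m³
Confined: ΔV_c = S × A × Δh_c = 2.6 × 10^-4 × 3.885 × 10^5 × 11 = 1111 m³
Total ΔV = 95730 + 1111 = 96840 m³

ΔV ≈ 96800 m³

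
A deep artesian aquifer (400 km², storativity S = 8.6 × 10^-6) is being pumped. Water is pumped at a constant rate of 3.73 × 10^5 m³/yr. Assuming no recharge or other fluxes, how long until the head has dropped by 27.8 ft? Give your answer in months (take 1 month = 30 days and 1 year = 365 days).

A = 400 km² = 4 × 10^8 m²
Δh = 27.8 ft = 8.473 m
ΔV = S × A × Δh = 8.6 × 10^-6 × 4 × 10^8 × 8.473 = 29150 m³
Q = 3.73 × 10^5 m³/yr = 1022 m³/d
t = ΔV / Q = 29150 m³ / 1022 m³/d = 28.52 d
t = 28.52 d ≈ 0.9508 months

t ≈ 0.951 months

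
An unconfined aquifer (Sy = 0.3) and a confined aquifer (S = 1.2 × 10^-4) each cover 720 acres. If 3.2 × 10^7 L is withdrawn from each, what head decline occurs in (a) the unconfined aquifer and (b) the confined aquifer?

A = 720 acres = 2.914 × 10^6 m²
ΔV = 3.2 × 10^7 L = 32000 m³
Unconfined: Δh_u = ΔV/(Sy·A) = 32000/(0.3 × 2.914 × 10^6) = 0.03661 m
Confined: Δh_c = ΔV/(S·A) = 32000/(1.2 × 10^-4 × 2.914 × 10^6) = 91.52 m

Δh_u ≈ 0.0366 m; Δh_c ≈ 91.5 m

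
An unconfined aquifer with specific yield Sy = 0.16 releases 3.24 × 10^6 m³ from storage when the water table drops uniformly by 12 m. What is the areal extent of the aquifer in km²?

A ≈ 1.69 km²

A = ΔV / (Sy × Δh) = 3.24 × 10^6 / (0.16 × 12) = 1.688 × 10^6 m²
A = 1.688 × 10^6 m² = 1.688 km²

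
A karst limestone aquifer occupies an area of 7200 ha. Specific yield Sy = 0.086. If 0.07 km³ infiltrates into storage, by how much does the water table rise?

A = 7200 ha = 7.2 × 10^7 m²
ΔV = 0.07 km³ = 7 × 10^7 m³
Δh = ΔV / (Sy × A) = 7 × 10^7 m³ / (0.086 × 7.2 × 10^7 m²) = 11.3 m

Δh ≈ 11.3 m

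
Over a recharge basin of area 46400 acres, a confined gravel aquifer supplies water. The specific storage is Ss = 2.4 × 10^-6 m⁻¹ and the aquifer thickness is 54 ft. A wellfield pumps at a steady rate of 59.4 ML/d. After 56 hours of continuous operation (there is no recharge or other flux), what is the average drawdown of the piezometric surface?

b = 54 ft = 16.46 m
S = Ss × b = 2.4 × 10^-6 m⁻¹ × 16.46 m = 3.95 × 10^-5
A = 46400 acres = 1.878 × 10^8 m²
Q = 59.4 ML/d = 59400 m³/d
t = 56 hours = 2.333 d
ΔV = Q × t = 59400 m³/d × 2.333 d = 1.386 × 10^5 m³
Δh = ΔV / (S × A) = 1.386 × 10^5 / (3.95 × 10^-5 × 1.878 × 10^8) = 18.69 m

Δh ≈ 18.7 m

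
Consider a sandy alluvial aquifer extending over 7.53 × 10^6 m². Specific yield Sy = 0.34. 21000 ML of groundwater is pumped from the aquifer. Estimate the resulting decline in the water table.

ΔV = 21000 ML = 2.1 × 10^7 m³
Δh = ΔV / (Sy × A) = 2.1 × 10^7 m³ / (0.34 × 7.53 × 10^6 m²) = 8.202 m

Δh ≈ 8.2 m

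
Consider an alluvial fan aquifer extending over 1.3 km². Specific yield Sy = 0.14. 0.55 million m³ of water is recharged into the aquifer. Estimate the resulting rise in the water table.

A = 1.3 km² = 1.3 × 10^6 m²
ΔV = 0.55 million m³ = 5.5 × 10^5 m³
Δh = ΔV / (Sy × A) = 5.5 × 10^5 m³ / (0.14 × 1.3 × 10^6 m²) = 3.022 m

Δh ≈ 3.02 m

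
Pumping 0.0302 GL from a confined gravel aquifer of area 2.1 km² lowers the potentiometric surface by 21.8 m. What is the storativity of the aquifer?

A = 2.1 km² = 2.1 × 10^6 m²
ΔV = 0.0302 GL = 30200 m³
S = ΔV / (A × Δh) = 30200 m³ / (2.1 × 10^6 m² × 21.8 m) = 6.597 × 10^-4

S ≈ 6.6 × 10^-4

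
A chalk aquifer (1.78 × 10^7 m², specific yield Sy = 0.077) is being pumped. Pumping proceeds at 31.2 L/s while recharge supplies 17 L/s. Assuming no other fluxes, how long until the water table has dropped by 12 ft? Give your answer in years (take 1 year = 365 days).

Δh = 12 ft = 3.658 m
ΔV = Sy × A × Δh = 0.077 × 1.78 × 10^7 × 3.658 = 5.013 × 10^6 m³
Net withdrawal = 31.2 − 17 = 14.2 L/s = 1227 m³/d
t = ΔV / Q = 5.013 × 10^6 m³ / 1227 m³/d = 4086 d
t = 4086 d ≈ 11.19 years

t ≈ 11.2 years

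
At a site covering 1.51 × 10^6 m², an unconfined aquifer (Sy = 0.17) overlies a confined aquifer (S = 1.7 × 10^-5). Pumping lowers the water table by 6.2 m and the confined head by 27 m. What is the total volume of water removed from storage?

ΔV ≈ 1.59 × 10^6 m³

Unconfined: ΔV_u = Sy × A × Δh_u = 0.17 × 1.51 × 10^6 × 6.2 = 1.592 × 10^6 m³
Confined: ΔV_c = S × A × Δh_c = 1.7 × 10^-5 × 1.51 × 10^6 × 27 = 693.1 m³
Total ΔV = 1.592 × 10^6 + 693.1 = 1.592 × 10^6 m³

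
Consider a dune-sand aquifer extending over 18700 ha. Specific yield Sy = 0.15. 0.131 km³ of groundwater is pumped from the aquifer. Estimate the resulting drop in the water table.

Δh ≈ 4.67 m

A = 18700 ha = 1.87 × 10^8 m²
ΔV = 0.131 km³ = 1.31 × 10^8 m³
Δh = ΔV / (Sy × A) = 1.31 × 10^8 m³ / (0.15 × 1.87 × 10^8 m²) = 4.67 m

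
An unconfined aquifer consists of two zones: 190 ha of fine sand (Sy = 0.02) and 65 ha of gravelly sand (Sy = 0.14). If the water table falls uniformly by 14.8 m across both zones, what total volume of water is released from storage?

A₁ = 190 ha = 1.9 × 10^6 m²; A₂ = 65 ha = 6.5 × 10^5 m²
ΔV₁ = 0.02 × 1.9 × 10^6 × 14.8 = 5.624 × 10^5 m³
ΔV₂ = 0.14 × 6.5 × 10^5 × 14.8 = 1.347 × 10^6 m³
ΔV = ΔV₁ + ΔV₂ = 1.909 × 10^6 m³

ΔV ≈ 1.91 × 10^6 m³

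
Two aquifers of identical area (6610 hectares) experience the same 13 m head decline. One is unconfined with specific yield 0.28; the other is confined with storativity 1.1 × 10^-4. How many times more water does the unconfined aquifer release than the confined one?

ΔV_u / ΔV_c ≈ 2550

A = 6610 hectares = 6.61 × 10^7 m²
Unconfined: ΔV_u = Sy × A × Δh = 0.28 × 6.61 × 10^7 × 13 = 2.406 × 10^8 m³
Confined: ΔV_c = S × A × Δh = 1.1 × 10^-4 × 6.61 × 10^7 × 13 = 94520 m³
Ratio = ΔV_u / ΔV_c = Sy / S = 0.28 / 1.1 × 10^-4 = 2545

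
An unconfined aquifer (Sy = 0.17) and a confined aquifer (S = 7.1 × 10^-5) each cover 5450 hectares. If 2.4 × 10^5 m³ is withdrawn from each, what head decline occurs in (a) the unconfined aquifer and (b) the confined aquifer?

Δh_u ≈ 0.0259 m; Δh_c ≈ 62 m

A = 5450 hectares = 5.45 × 10^7 m²
Unconfined: Δh_u = ΔV/(Sy·A) = 2.4 × 10^5/(0.17 × 5.45 × 10^7) = 0.0259 m
Confined: Δh_c = ΔV/(S·A) = 2.4 × 10^5/(7.1 × 10^-5 × 5.45 × 10^7) = 62.02 m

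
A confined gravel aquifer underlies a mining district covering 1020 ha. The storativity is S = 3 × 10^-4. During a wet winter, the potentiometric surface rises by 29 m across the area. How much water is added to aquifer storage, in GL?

A = 1020 ha = 1.02 × 10^7 m²
ΔV = S × A × Δh = 3 × 10^-4 × 1.02 × 10^7 m² × 29 m = 88740 m³
ΔV = 88740 m³ = 0.08874 GL

ΔV ≈ 0.0887 GL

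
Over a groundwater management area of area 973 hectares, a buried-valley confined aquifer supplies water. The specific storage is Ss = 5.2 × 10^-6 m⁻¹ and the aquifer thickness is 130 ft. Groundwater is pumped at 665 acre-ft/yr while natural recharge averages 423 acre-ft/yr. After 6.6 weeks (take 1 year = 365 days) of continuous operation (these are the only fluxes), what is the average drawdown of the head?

b = 130 ft = 39.62 m
S = Ss × b = 5.2 × 10^-6 m⁻¹ × 39.62 m = 2.06 × 10^-4
A = 973 hectares = 9.73 × 10^6 m²
Net abstraction = 665 − 423 = 242 acre-ft/yr
Q_net = 242 acre-ft/yr = 817.8 m³/d
t = 6.6 weeks = 46.2 d
ΔV = Q × t = 817.8 m³/d × 46.2 d = 37780 m³
Δh = ΔV / (S × A) = 37780 / (2.06 × 10^-4 × 9.73 × 10^6) = 18.85 m

Δh ≈ 18.8 m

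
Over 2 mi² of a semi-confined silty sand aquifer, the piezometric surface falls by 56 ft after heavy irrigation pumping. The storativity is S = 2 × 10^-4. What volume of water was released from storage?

ΔV ≈ 17700 m³

A = 2 mi² = 5.18 × 10^6 m²
Δh = 56 ft = 17.07 m
ΔV = S × A × Δh = 2 × 10^-4 × 5.18 × 10^6 m² × 17.07 m = 17680 m³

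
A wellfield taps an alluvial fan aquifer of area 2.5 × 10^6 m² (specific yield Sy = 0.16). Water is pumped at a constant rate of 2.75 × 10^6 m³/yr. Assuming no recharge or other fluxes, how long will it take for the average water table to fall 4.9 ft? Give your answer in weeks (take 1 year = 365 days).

Δh = 4.9 ft = 1.494 m
ΔV = Sy × A × Δh = 0.16 × 2.5 × 10^6 × 1.494 = 5.974 × 10^5 m³
Q = 2.75 × 10^6 m³/yr = 7534 m³/d
t = ΔV / Q = 5.974 × 10^5 m³ / 7534 m³/d = 79.29 d
t = 79.29 d ≈ 11.33 weeks

t ≈ 11.3 weeks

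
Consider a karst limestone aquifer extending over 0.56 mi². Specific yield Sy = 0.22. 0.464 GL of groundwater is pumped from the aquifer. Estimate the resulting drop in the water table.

A = 0.56 mi² = 1.45 × 10^6 m²
ΔV = 0.464 GL = 4.64 × 10^5 m³
Δh = ΔV / (Sy × A) = 4.64 × 10^5 m³ / (0.22 × 1.45 × 10^6 m²) = 1.454 m

Δh ≈ 1.45 m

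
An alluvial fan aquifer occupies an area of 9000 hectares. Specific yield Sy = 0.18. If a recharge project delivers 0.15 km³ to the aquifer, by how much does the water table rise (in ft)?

A = 9000 hectares = 9 × 10^7 m²
ΔV = 0.15 km³ = 1.5 × 10^8 m³
Δh = ΔV / (Sy × A) = 1.5 × 10^8 m³ / (0.18 × 9 × 10^7 m²) = 9.259 m
Δh = 9.259 m = 30.38 ft

Δh ≈ 30.4 ft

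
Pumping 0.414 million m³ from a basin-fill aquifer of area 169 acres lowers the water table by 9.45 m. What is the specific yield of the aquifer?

A = 169 acres = 6.839 × 10^5 m²
ΔV = 0.414 million m³ = 4.14 × 10^5 m³
Sy = ΔV / (A × Δh) = 4.14 × 10^5 m³ / (6.839 × 10^5 m² × 9.45 m) = 0.06406

Sy ≈ 0.064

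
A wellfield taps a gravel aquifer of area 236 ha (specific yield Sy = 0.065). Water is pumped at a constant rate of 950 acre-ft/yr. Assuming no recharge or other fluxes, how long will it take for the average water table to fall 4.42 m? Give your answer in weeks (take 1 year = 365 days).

A = 236 ha = 2.36 × 10^6 m²
ΔV = Sy × A × Δh = 0.065 × 2.36 × 10^6 × 4.42 = 6.78 × 10^5 m³
Q = 950 acre-ft/yr = 3210 m³/d
t = ΔV / Q = 6.78 × 10^5 m³ / 3210 m³/d = 211.2 d
t = 211.2 d ≈ 30.17 weeks

t ≈ 30.2 weeks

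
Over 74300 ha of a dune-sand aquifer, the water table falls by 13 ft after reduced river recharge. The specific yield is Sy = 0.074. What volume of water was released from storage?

A = 74300 ha = 7.43 × 10^8 m²
Δh = 13 ft = 3.962 m
ΔV = Sy × A × Δh = 0.074 × 7.43 × 10^8 m² × 3.962 m = 2.179 × 10^8 m³

ΔV ≈ 2.18 × 10^8 m³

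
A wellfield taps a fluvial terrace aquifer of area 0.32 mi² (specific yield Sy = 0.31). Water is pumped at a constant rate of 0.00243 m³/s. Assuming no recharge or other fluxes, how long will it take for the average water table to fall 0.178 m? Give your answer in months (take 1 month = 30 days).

t ≈ 7.26 months

A = 0.32 mi² = 8.288 × 10^5 m²
ΔV = Sy × A × Δh = 0.31 × 8.288 × 10^5 × 0.178 = 45730 m³
Q = 0.00243 m³/s = 210 m³/d
t = ΔV / Q = 45730 m³ / 210 m³/d = 217.8 d
t = 217.8 d ≈ 7.261 months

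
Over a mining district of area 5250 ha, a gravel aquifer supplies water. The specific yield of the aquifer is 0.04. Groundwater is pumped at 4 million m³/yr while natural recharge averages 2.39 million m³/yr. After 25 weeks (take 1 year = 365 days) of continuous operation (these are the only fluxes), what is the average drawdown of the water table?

Δh ≈ 0.368 m

A = 5250 ha = 5.25 × 10^7 m²
Net abstraction = 4 − 2.39 = 1.61 million m³/yr
Q_net = 1.61 million m³/yr = 4411 m³/d
t = 25 weeks = 175 d
ΔV = Q × t = 4411 m³/d × 175 d = 7.719 × 10^5 m³
Δh = ΔV / (Sy × A) = 7.719 × 10^5 / (0.04 × 5.25 × 10^7) = 0.3676 m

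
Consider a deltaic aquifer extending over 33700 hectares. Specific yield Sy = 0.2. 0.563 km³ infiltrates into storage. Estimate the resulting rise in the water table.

Δh ≈ 8.35 m

A = 33700 hectares = 3.37 × 10^8 m²
ΔV = 0.563 km³ = 5.63 × 10^8 m³
Δh = ΔV / (Sy × A) = 5.63 × 10^8 m³ / (0.2 × 3.37 × 10^8 m²) = 8.353 m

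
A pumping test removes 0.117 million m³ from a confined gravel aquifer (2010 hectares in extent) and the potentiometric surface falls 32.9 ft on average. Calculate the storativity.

A = 2010 hectares = 2.01 × 10^7 m²
Δh = 32.9 ft = 10.03 m
ΔV = 0.117 million m³ = 1.17 × 10^5 m³
S = ΔV / (A × Δh) = 1.17 × 10^5 m³ / (2.01 × 10^7 m² × 10.03 m) = 5.805 × 10^-4

S ≈ 5.8 × 10^-4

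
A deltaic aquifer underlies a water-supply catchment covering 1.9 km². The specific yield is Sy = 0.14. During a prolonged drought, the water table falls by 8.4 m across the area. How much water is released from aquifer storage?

ΔV ≈ 2.23 × 10^6 m³

A = 1.9 km² = 1.9 × 10^6 m²
ΔV = Sy × A × Δh = 0.14 × 1.9 × 10^6 m² × 8.4 m = 2.234 × 10^6 m³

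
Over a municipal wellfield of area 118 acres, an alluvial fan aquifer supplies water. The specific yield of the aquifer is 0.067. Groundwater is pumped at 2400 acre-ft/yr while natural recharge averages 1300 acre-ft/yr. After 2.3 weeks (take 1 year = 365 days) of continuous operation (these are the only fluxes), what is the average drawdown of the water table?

Δh ≈ 1.87 m

A = 118 acres = 4.775 × 10^5 m²
Net abstraction = 2400 − 1300 = 1100 acre-ft/yr
Q_net = 1100 acre-ft/yr = 3717 m³/d
t = 2.3 weeks = 16.1 d
ΔV = Q × t = 3717 m³/d × 16.1 d = 59850 m³
Δh = ΔV / (Sy × A) = 59850 / (0.067 × 4.775 × 10^5) = 1.871 m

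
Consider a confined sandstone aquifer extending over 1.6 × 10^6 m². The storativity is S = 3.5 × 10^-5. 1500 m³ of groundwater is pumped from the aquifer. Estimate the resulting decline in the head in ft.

Δh ≈ 87.9 ft

Δh = ΔV / (S × A) = 1500 m³ / (3.5 × 10^-5 × 1.6 × 10^6 m²) = 26.79 m
Δh = 26.79 m = 87.88 ft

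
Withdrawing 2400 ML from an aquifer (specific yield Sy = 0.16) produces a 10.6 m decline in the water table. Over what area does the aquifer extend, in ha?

ΔV = 2400 ML = 2.4 × 10^6 m³
A = ΔV / (Sy × Δh) = 2.4 × 10^6 / (0.16 × 10.6) = 1.415 × 10^6 m²
A = 1.415 × 10^6 m² = 141.5 ha

A ≈ 142 ha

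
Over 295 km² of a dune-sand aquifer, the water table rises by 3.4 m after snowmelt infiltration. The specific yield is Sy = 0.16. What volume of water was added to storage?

A = 295 km² = 2.95 × 10^8 m²
ΔV = Sy × A × Δh = 0.16 × 2.95 × 10^8 m² × 3.4 m = 1.605 × 10^8 m³

ΔV ≈ 1.6 × 10^8 m³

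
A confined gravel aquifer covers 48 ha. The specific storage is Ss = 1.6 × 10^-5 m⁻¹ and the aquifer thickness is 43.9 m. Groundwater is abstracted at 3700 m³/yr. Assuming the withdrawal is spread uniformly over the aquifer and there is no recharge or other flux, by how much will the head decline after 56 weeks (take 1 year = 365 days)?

Δh ≈ 11.8 m

S = Ss × b = 1.6 × 10^-5 m⁻¹ × 43.9 m = 7.024 × 10^-4
A = 48 ha = 4.8 × 10^5 m²
Q = 3700 m³/yr = 10.14 m³/d
t = 56 weeks = 392 d
ΔV = Q × t = 10.14 m³/d × 392 d = 3974 m³
Δh = ΔV / (S × A) = 3974 / (7.024 × 10^-4 × 4.8 × 10^5) = 11.79 m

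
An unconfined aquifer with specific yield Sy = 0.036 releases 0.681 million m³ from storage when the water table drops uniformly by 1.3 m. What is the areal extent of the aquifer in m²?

A ≈ 1.46 × 10^7 m²

ΔV = 0.681 million m³ = 6.81 × 10^5 m³
A = ΔV / (Sy × Δh) = 6.81 × 10^5 / (0.036 × 1.3) = 1.455 × 10^7 m²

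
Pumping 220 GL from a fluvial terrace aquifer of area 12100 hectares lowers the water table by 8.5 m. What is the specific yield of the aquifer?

Sy ≈ 0.21

A = 12100 hectares = 1.21 × 10^8 m²
ΔV = 220 GL = 2.2 × 10^8 m³
Sy = ΔV / (A × Δh) = 2.2 × 10^8 m³ / (1.21 × 10^8 m² × 8.5 m) = 0.2139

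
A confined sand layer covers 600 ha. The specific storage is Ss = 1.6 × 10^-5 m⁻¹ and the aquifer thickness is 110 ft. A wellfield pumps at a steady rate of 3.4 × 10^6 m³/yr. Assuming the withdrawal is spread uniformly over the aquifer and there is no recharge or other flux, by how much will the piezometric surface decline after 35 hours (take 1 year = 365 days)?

Δh ≈ 4.22 m

b = 110 ft = 33.53 m
S = Ss × b = 1.6 × 10^-5 m⁻¹ × 33.53 m = 5.364 × 10^-4
A = 600 ha = 6 × 10^6 m²
Q = 3.4 × 10^6 m³/yr = 9315 m³/d
t = 35 hours = 1.458 d
ΔV = Q × t = 9315 m³/d × 1.458 d = 13580 m³
Δh = ΔV / (S × A) = 13580 / (5.364 × 10^-4 × 6 × 10^6) = 4.221 m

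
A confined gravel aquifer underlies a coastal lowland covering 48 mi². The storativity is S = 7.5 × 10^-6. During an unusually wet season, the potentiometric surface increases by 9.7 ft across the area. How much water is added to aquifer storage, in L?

A = 48 mi² = 1.243 × 10^8 m²
Δh = 9.7 ft = 2.957 m
ΔV = S × A × Δh = 7.5 × 10^-6 × 1.243 × 10^8 m² × 2.957 m = 2757 m³
ΔV = 2757 m³ = 2.757 × 10^6 L

ΔV ≈ 2.76 × 10^6 L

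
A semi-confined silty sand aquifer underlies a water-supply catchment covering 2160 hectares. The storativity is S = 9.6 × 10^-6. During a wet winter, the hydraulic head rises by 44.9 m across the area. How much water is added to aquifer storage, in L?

A = 2160 hectares = 2.16 × 10^7 m²
ΔV = S × A × Δh = 9.6 × 10^-6 × 2.16 × 10^7 m² × 44.9 m = 9310 m³
ΔV = 9310 m³ = 9.31 × 10^6 L

ΔV ≈ 9.31 × 10^6 L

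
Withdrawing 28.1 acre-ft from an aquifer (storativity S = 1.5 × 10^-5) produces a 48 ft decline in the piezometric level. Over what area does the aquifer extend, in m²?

A ≈ 1.58 × 10^8 m²

Δh = 48 ft = 14.63 m
ΔV = 28.1 acre-ft = 34660 m³
A = ΔV / (S × Δh) = 34660 / (1.5 × 10^-5 × 14.63) = 1.579 × 10^8 m²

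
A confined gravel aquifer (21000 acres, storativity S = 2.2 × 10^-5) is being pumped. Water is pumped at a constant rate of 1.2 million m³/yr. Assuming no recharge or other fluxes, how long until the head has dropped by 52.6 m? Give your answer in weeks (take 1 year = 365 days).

A = 21000 acres = 8.498 × 10^7 m²
ΔV = S × A × Δh = 2.2 × 10^-5 × 8.498 × 10^7 × 52.6 = 98340 m³
Q = 1.2 million m³/yr = 3288 m³/d
t = ΔV / Q = 98340 m³ / 3288 m³/d = 29.91 d
t = 29.91 d ≈ 4.273 weeks

t ≈ 4.27 weeks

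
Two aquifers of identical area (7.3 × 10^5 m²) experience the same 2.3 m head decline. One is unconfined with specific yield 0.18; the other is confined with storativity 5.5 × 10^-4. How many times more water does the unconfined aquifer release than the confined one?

Unconfined: ΔV_u = Sy × A × Δh = 0.18 × 7.3 × 10^5 × 2.3 = 3.022 × 10^5 m³
Confined: ΔV_c = S × A × Δh = 5.5 × 10^-4 × 7.3 × 10^5 × 2.3 = 923.4 m³
Ratio = ΔV_u / ΔV_c = Sy / S = 0.18 / 5.5 × 10^-4 = 327.3

ΔV_u / ΔV_c ≈ 327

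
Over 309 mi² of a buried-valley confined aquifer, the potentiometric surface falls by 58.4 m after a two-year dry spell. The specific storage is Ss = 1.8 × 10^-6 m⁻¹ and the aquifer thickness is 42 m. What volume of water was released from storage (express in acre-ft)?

S = Ss × b = 1.8 × 10^-6 m⁻¹ × 42 m = 7.56 × 10^-5
A = 309 mi² = 8.003 × 10^8 m²
ΔV = S × A × Δh = 7.56 × 10^-5 × 8.003 × 10^8 m² × 58.4 m = 3.533 × 10^6 m³
ΔV = 3.533 × 10^6 m³ = 2865 acre-ft

ΔV ≈ 2860 acre-ft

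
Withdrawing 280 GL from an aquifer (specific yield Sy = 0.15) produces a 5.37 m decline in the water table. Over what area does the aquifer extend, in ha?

ΔV = 280 GL = 2.8 × 10^8 m³
A = ΔV / (Sy × Δh) = 2.8 × 10^8 / (0.15 × 5.37) = 3.476 × 10^8 m²
A = 3.476 × 10^8 m² = 34760 ha

A ≈ 34800 ha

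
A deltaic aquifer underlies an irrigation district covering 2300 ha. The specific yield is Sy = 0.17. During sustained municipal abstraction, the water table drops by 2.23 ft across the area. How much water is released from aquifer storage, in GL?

A = 2300 ha = 2.3 × 10^7 m²
Δh = 2.23 ft = 0.6797 m
ΔV = Sy × A × Δh = 0.17 × 2.3 × 10^7 m² × 0.6797 m = 2.658 × 10^6 m³
ΔV = 2.658 × 10^6 m³ = 2.658 GL

ΔV ≈ 2.66 GL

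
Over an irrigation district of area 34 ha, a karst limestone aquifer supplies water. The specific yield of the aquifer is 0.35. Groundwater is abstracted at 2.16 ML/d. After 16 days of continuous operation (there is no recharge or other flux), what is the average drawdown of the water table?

A = 34 ha = 3.4 × 10^5 m²
Q = 2.16 ML/d = 2160 m³/d
ΔV = Q × t = 2160 m³/d × 16 d = 34560 m³
Δh = ΔV / (Sy × A) = 34560 / (0.35 × 3.4 × 10^5) = 0.2904 m

Δh ≈ 0.29 m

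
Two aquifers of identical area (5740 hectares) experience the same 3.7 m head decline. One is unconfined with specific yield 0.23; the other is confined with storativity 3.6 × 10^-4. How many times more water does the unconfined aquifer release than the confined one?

ΔV_u / ΔV_c ≈ 639

A = 5740 hectares = 5.74 × 10^7 m²
Unconfined: ΔV_u = Sy × A × Δh = 0.23 × 5.74 × 10^7 × 3.7 = 4.885 × 10^7 m³
Confined: ΔV_c = S × A × Δh = 3.6 × 10^-4 × 5.74 × 10^7 × 3.7 = 76460 m³
Ratio = ΔV_u / ΔV_c = Sy / S = 0.23 / 3.6 × 10^-4 = 638.9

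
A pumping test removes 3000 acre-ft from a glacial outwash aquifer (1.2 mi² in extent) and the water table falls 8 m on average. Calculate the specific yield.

Sy ≈ 0.15

A = 1.2 mi² = 3.108 × 10^6 m²
ΔV = 3000 acre-ft = 3.7 × 10^6 m³
Sy = ΔV / (A × Δh) = 3.7 × 10^6 m³ / (3.108 × 10^6 m² × 8 m) = 0.1488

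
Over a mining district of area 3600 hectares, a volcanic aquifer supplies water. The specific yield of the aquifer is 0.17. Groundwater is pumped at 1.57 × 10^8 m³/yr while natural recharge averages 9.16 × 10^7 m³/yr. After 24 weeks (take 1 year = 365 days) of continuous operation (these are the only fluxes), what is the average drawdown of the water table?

Δh ≈ 4.92 m

A = 3600 hectares = 3.6 × 10^7 m²
Net abstraction = 1.57 × 10^8 − 9.16 × 10^7 = 6.54 × 10^7 m³/yr
Q_net = 6.54 × 10^7 m³/yr = 1.792 × 10^5 m³/d
t = 24 weeks = 168 d
ΔV = Q × t = 1.792 × 10^5 m³/d × 168 d = 3.01 × 10^7 m³
Δh = ΔV / (Sy × A) = 3.01 × 10^7 / (0.17 × 3.6 × 10^7) = 4.919 m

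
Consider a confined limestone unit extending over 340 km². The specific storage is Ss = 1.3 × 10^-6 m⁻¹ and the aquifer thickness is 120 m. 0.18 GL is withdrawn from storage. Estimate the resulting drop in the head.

Δh ≈ 3.39 m

S = Ss × b = 1.3 × 10^-6 m⁻¹ × 120 m = 1.56 × 10^-4
A = 340 km² = 3.4 × 10^8 m²
ΔV = 0.18 GL = 1.8 × 10^5 m³
Δh = ΔV / (S × A) = 1.8 × 10^5 m³ / (1.56 × 10^-4 × 3.4 × 10^8 m²) = 3.394 m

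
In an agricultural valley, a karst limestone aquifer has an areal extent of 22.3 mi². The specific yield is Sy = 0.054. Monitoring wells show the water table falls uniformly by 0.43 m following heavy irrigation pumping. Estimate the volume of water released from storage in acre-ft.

ΔV ≈ 1090 acre-ft

A = 22.3 mi² = 5.776 × 10^7 m²
ΔV = Sy × A × Δh = 0.054 × 5.776 × 10^7 m² × 0.43 m = 1.341 × 10^6 m³
ΔV = 1.341 × 10^6 m³ = 1087 acre-ft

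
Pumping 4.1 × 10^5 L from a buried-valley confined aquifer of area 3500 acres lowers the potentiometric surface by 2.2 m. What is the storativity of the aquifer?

A = 3500 acres = 1.416 × 10^7 m²
ΔV = 4.1 × 10^5 L = 410 m³
S = ΔV / (A × Δh) = 410 m³ / (1.416 × 10^7 m² × 2.2 m) = 1.316 × 10^-5

S ≈ 1.3 × 10^-5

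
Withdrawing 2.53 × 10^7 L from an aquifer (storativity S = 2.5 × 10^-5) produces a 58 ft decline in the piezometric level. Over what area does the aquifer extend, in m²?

Δh = 58 ft = 17.68 m
ΔV = 2.53 × 10^7 L = 25300 m³
A = ΔV / (S × Δh) = 25300 / (2.5 × 10^-5 × 17.68) = 5.724 × 10^7 m²

A ≈ 5.72 × 10^7 m²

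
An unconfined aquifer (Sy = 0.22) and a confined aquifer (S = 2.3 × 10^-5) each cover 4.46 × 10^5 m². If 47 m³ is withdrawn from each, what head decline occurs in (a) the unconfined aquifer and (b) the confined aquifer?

Δh_u ≈ 4.79 × 10^-4 m; Δh_c ≈ 4.58 m

Unconfined: Δh_u = ΔV/(Sy·A) = 47/(0.22 × 4.46 × 10^5) = 4.79 × 10^-4 m
Confined: Δh_c = ΔV/(S·A) = 47/(2.3 × 10^-5 × 4.46 × 10^5) = 4.582 m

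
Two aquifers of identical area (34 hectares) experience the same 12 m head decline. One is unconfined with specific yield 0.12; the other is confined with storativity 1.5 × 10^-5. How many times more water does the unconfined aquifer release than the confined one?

ΔV_u / ΔV_c ≈ 8000

A = 34 hectares = 3.4 × 10^5 m²
Unconfined: ΔV_u = Sy × A × Δh = 0.12 × 3.4 × 10^5 × 12 = 4.896 × 10^5 m³
Confined: ΔV_c = S × A × Δh = 1.5 × 10^-5 × 3.4 × 10^5 × 12 = 61.2 m³
Ratio = ΔV_u / ΔV_c = Sy / S = 0.12 / 1.5 × 10^-5 = 8000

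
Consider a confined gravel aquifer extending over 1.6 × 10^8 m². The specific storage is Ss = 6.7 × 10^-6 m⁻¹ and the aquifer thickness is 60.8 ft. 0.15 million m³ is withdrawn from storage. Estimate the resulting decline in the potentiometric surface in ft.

b = 60.8 ft = 18.53 m
S = Ss × b = 6.7 × 10^-6 m⁻¹ × 18.53 m = 1.242 × 10^-4
ΔV = 0.15 million m³ = 1.5 × 10^5 m³
Δh = ΔV / (S × A) = 1.5 × 10^5 m³ / (1.242 × 10^-4 × 1.6 × 10^8 m²) = 7.551 m
Δh = 7.551 m = 24.77 ft

Δh ≈ 24.8 ft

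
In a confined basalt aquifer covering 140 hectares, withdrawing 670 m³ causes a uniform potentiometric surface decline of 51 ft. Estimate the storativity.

A = 140 hectares = 1.4 × 10^6 m²
Δh = 51 ft = 15.54 m
S = ΔV / (A × Δh) = 670 m³ / (1.4 × 10^6 m² × 15.54 m) = 3.079 × 10^-5

S ≈ 3.1 × 10^-5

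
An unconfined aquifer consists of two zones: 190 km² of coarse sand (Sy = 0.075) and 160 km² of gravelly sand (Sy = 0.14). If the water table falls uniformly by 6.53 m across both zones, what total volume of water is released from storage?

ΔV ≈ 2.39 × 10^8 m³

A₁ = 190 km² = 1.9 × 10^8 m²; A₂ = 160 km² = 1.6 × 10^8 m²
ΔV₁ = 0.075 × 1.9 × 10^8 × 6.53 = 9.305 × 10^7 m³
ΔV₂ = 0.14 × 1.6 × 10^8 × 6.53 = 1.463 × 10^8 m³
ΔV = ΔV₁ + ΔV₂ = 2.393 × 10^8 m³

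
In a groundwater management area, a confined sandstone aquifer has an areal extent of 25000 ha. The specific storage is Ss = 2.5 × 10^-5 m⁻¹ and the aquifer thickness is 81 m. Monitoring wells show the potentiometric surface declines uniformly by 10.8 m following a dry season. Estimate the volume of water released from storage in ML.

ΔV ≈ 5470 ML

S = Ss × b = 2.5 × 10^-5 m⁻¹ × 81 m = 2.025 × 10^-3
A = 25000 ha = 2.5 × 10^8 m²
ΔV = S × A × Δh = 0.002025 × 2.5 × 10^8 m² × 10.8 m = 5.468 × 10^6 m³
ΔV = 5.468 × 10^6 m³ = 5468 ML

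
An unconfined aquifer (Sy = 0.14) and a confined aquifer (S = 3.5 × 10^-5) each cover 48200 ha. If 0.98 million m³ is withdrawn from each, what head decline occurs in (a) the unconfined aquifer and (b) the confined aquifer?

A = 48200 ha = 4.82 × 10^8 m²
ΔV = 0.98 million m³ = 9.8 × 10^5 m³
Unconfined: Δh_u = ΔV/(Sy·A) = 9.8 × 10^5/(0.14 × 4.82 × 10^8) = 0.01452 m
Confined: Δh_c = ΔV/(S·A) = 9.8 × 10^5/(3.5 × 10^-5 × 4.82 × 10^8) = 58.09 m

Δh_u ≈ 0.0145 m; Δh_c ≈ 58.1 m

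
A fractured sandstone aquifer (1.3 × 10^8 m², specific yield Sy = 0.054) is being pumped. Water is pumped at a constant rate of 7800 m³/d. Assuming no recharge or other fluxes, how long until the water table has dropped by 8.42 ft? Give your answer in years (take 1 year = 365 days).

t ≈ 6.33 years

Δh = 8.42 ft = 2.566 m
ΔV = Sy × A × Δh = 0.054 × 1.3 × 10^8 × 2.566 = 1.802 × 10^7 m³
t = ΔV / Q = 1.802 × 10^7 m³ / 7800 m³/d = 2310 d
t = 2310 d ≈ 6.328 years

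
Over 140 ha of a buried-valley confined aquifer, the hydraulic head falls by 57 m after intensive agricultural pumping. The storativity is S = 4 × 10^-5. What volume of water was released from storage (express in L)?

ΔV ≈ 3.19 × 10^6 L

A = 140 ha = 1.4 × 10^6 m²
ΔV = S × A × Δh = 4 × 10^-5 × 1.4 × 10^6 m² × 57 m = 3192 m³
ΔV = 3192 m³ = 3.192 × 10^6 L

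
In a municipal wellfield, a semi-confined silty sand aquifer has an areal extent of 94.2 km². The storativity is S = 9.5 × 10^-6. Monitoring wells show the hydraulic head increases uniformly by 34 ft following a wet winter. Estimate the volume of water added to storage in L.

A = 94.2 km² = 9.42 × 10^7 m²
Δh = 34 ft = 10.36 m
ΔV = S × A × Δh = 9.5 × 10^-6 × 9.42 × 10^7 m² × 10.36 m = 9274 m³
ΔV = 9274 m³ = 9.274 × 10^6 L

ΔV ≈ 9.27 × 10^6 L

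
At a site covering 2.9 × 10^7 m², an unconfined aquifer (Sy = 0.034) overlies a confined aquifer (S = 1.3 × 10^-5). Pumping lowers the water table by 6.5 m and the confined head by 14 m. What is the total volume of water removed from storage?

Unconfined: ΔV_u = Sy × A × Δh_u = 0.034 × 2.9 × 10^7 × 6.5 = 6.409 × 10^6 m³
Confined: ΔV_c = S × A × Δh_c = 1.3 × 10^-5 × 2.9 × 10^7 × 14 = 5278 m³
Total ΔV = 6.409 × 10^6 + 5278 = 6.414 × 10^6 m³

ΔV ≈ 6.41 × 10^6 m³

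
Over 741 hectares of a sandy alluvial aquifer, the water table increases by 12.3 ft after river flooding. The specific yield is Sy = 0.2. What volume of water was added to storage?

A = 741 hectares = 7.41 × 10^6 m²
Δh = 12.3 ft = 3.749 m
ΔV = Sy × A × Δh = 0.2 × 7.41 × 10^6 m² × 3.749 m = 5.556 × 10^6 m³

ΔV ≈ 5.56 × 10^6 m³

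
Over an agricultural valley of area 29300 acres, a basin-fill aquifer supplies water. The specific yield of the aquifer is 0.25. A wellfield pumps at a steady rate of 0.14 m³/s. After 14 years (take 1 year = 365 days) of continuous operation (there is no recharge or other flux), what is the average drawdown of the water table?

Δh ≈ 2.09 m

A = 29300 acres = 1.186 × 10^8 m²
Q = 0.14 m³/s = 12100 m³/d
t = 14 years = 5110 d
ΔV = Q × t = 12100 m³/d × 5110 d = 6.181 × 10^7 m³
Δh = ΔV / (Sy × A) = 6.181 × 10^7 / (0.25 × 1.186 × 10^8) = 2.085 m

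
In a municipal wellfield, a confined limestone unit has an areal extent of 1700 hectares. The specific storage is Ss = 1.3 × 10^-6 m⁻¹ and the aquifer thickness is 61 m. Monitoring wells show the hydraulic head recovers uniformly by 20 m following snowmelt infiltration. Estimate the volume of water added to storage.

S = Ss × b = 1.3 × 10^-6 m⁻¹ × 61 m = 7.93 × 10^-5
A = 1700 hectares = 1.7 × 10^7 m²
ΔV = S × A × Δh = 7.93 × 10^-5 × 1.7 × 10^7 m² × 20 m = 26960 m³

ΔV ≈ 27000 m³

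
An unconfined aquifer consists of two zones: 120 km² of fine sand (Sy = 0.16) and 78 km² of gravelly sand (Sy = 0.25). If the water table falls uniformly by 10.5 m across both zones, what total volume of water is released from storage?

A₁ = 120 km² = 1.2 × 10^8 m²; A₂ = 78 km² = 7.8 × 10^7 m²
ΔV₁ = 0.16 × 1.2 × 10^8 × 10.5 = 2.016 × 10^8 m³
ΔV₂ = 0.25 × 7.8 × 10^7 × 10.5 = 2.047 × 10^8 m³
ΔV = ΔV₁ + ΔV₂ = 4.064 × 10^8 m³

ΔV ≈ 4.06 × 10^8 m³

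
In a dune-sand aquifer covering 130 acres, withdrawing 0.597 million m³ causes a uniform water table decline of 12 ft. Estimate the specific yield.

Sy ≈ 0.31

A = 130 acres = 5.261 × 10^5 m²
Δh = 12 ft = 3.658 m
ΔV = 0.597 million m³ = 5.97 × 10^5 m³
Sy = ΔV / (A × Δh) = 5.97 × 10^5 m³ / (5.261 × 10^5 m² × 3.658 m) = 0.3103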